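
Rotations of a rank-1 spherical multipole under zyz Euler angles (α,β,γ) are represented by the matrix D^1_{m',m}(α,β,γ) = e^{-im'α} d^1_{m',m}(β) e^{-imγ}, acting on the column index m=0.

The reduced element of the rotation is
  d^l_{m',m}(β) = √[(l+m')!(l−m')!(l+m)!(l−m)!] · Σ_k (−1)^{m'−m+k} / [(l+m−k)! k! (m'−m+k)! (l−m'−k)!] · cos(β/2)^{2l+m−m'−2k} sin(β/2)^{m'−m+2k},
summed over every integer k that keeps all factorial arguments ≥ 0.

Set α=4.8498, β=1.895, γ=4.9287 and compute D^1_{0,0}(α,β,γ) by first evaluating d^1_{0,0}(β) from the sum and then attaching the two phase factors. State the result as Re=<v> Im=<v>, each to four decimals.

Re=-0.3186 Im=0.0000

First d^1_{0,0}(β=1.8950), then the phase factors e^{-i(0)α} and e^{-i(0)γ}:
Half-angle: c=0.583715, s=0.811959. N=√(1·1·1·1)=1.000000
k∈{0,1} keeps every argument non-negative
  k=0: (−1)^0·1.0000/(1)·0.5837^2·0.8120^0 = +0.340723
  k=1: (−1)^1·1.0000/(1)·0.5837^0·0.8120^2 = -0.659277
d^1_{0,0}(1.8950) = +0.340723 -0.659277 = -0.318554
Phases: e^{-i·(0)·4.8498}=+1.000000+0.000000i, e^{-i·(0)·4.9287}=+1.000000+0.000000i ⇒ D=-0.318554+0.000000i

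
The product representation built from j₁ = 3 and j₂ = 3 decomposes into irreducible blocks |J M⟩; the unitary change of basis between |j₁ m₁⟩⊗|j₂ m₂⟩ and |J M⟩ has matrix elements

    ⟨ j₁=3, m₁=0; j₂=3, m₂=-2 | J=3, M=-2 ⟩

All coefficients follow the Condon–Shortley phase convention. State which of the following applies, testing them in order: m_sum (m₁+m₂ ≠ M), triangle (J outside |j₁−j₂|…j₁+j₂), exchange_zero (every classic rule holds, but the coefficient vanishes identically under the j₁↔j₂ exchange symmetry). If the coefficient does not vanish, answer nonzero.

m-sum: m₁+m₂ = 0+(-2) = -2, M = -2  ✓
triangle: |j₁−j₂| = 0 ≤ J = 3 ≤ j₁+j₂ = 6  ✓
exchange: j₁≠j₂ or m₁≠m₂ — the exchange symmetry imposes no constraint here
value check: CG = −√(1/6) = -0.408248 ≠ 0

nonzero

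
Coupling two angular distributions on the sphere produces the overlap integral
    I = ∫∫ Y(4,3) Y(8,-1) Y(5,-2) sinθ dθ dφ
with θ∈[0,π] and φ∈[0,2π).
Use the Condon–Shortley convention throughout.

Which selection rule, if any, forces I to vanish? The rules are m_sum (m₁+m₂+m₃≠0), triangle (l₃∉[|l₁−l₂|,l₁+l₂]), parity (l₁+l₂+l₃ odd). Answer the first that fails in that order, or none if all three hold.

Σmᵢ = 0  ✓
l₃∈[|l₁−l₂|,l₁+l₂]=[4,12], have l₃=5  ✓
Σlᵢ = 17 ⇒ odd  ✗

parity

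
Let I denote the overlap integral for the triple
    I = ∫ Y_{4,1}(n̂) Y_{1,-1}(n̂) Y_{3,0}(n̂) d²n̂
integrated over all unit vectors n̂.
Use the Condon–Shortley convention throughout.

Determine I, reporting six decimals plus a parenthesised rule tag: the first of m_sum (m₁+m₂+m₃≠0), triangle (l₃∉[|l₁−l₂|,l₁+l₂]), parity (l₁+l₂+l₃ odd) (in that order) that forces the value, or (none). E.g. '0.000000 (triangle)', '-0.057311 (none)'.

-0.194664 (none)

m-sum 0 ✓  L=8 even ✓  3≤3≤5 ✓
Π(2lᵢ+1) = 9×3×7 = 189
triangle coeff Δ(4,1,3) = 1/252
Σ_t [1,1]: t=1:−1/36 = -1/36
(3j)²=4/63 [(4 1 3; 0 0 0)], sign=+1
Σ_t [0,0]: t=0:+1/72 = 1/72
(3j)²=5/126 [(4 1 3; 1 -1 0)], sign=-1
⇒ 4πI² = 10/21
I = (-1)√(10/21/(4π)) = -0.19466390
No selection rule forces the value: the integral is nonzero (none).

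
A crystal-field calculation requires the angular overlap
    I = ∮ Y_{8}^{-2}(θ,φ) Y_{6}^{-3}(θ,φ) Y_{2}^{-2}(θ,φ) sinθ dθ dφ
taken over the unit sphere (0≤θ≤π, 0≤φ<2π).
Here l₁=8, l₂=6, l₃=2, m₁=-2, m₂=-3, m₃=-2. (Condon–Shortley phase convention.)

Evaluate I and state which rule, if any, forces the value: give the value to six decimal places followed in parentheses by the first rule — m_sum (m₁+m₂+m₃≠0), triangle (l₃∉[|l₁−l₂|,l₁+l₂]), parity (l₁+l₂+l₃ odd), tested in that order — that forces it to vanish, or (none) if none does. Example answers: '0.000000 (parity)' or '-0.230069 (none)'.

0.000000 (m_sum)

-2 − 3 − 2 = -7 ≠ 0: azimuthal integral kills it; I = 0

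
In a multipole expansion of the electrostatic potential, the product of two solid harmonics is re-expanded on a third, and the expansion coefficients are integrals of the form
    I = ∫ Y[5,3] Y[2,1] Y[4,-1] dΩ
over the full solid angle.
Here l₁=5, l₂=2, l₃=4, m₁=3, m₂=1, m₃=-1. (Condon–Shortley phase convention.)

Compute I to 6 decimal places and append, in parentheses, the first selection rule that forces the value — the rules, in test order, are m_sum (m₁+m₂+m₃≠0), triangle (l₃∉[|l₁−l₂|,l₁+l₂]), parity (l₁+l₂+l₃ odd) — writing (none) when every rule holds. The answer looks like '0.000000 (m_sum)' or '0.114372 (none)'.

0.000000 (m_sum)

Σmᵢ = 3 ≠ 0, so the φ-integral vanishes; I = 0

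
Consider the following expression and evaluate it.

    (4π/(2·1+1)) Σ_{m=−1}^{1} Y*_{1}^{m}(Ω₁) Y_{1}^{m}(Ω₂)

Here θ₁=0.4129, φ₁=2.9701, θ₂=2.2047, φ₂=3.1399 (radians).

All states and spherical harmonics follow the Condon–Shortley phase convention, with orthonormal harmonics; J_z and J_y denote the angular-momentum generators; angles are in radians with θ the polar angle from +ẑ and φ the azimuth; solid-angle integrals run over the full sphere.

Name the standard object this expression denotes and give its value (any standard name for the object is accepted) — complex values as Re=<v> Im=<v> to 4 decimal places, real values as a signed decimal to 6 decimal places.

This sum is the spherical-harmonic addition theorem: it equals the Legendre polynomial P_l(cos γ) of the angle γ between the two directions.
Expand P_1 via completeness: Σ_{m} conj(Y_{1,m}) at Ω₁ times Y_{1,m} at Ω₂ —
  m=-1: (-0.13660 + 0.02366j) × (-0.27837 - 0.00047j) = 0.03804 - 0.00652j  (running Σ = 0.03804 - 0.00652j)
  m=0: (0.44754 + 0.00000j) × (-0.28940 + 0.00000j) = -0.12952 + 0.00000j  (running Σ = -0.09148 - 0.00652j)
  m=1: (0.13660 + 0.02366j) × (0.27837 - 0.00047j) = 0.03804 + 0.00652j  (running Σ = -0.05344 + 0.00000j)
Accumulated sum -0.05344 + 0.00000j; after 4π/(2l+1) scaling, -0.22386 + 0.00000j ⇒ P_1 = -0.223859

Legendre polynomial (addition theorem), -0.223859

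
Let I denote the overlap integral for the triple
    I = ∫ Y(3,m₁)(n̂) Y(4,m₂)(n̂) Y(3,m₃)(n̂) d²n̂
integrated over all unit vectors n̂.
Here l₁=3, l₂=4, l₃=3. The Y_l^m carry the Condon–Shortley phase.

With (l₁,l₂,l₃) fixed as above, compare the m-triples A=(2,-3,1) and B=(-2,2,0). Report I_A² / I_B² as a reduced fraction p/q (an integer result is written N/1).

l's match ⇒ only the (l;m) 3-j factors differ between A and B.
A: triangle coeff Δ(3,4,3) = 1/34650; Σ_t [0,1]: t=0:+1/144 t=1:−1/288 = 1/288; (3j)²=1/99 [(3 4 3; 2 -3 1)], sign=+1
B: triangle coeff Δ(3,4,3) = 1/34650; Σ_t [3,4]: t=3:−1/72 t=4:+1/96 = -1/288; (3j)²=1/462 [(3 4 3; -2 2 0)], sign=+1
I_A²/I_B² = (1/99)/(1/462) = 14/3

14/3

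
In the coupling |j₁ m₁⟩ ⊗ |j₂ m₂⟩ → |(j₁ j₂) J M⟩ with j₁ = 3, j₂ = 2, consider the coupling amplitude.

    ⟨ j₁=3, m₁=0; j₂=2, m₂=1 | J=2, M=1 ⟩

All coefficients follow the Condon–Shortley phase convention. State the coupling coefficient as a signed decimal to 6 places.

√[5·3!3!1!/8! · 3!3!3!1!3!1!] = √(81/14)
  +(−1)^2/∏(2,1,1,1,2,0)! = 1/4  (running 1/4)
  +(−1)^3/∏(3,0,0,0,3,1)! = -1/36  (running 2/9)
⟨..|..⟩ = √(81/14)·(2/9) = +0.534522

+√(2/7) ≈ +0.534522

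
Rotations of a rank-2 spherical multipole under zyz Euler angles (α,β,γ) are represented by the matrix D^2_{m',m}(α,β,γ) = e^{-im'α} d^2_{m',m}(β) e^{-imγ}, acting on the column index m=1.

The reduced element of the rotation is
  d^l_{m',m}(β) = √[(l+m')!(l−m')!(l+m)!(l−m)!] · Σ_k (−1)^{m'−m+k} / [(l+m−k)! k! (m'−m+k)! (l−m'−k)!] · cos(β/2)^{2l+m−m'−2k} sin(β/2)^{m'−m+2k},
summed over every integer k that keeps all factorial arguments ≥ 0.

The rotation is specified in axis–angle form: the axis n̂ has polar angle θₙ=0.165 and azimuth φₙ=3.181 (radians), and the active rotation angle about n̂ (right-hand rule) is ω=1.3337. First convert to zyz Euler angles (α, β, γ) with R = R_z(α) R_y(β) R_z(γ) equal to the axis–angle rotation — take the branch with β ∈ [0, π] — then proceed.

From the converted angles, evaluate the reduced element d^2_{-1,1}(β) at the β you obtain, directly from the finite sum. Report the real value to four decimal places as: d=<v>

d=0.0305

Axis–angle → zyz. n̂ = (sinθₙcosφₙ, sinθₙsinφₙ, cosθₙ) = (-0.164125, -0.006471, +0.986418), ω = 1.3337.
R = I cosω + sinω [n̂]ₓ + (1−cosω) n̂n̂ᵀ gives
  R = [+0.255491, -0.958010, -0.130160; +0.959635, +0.234913, +0.154649; -0.117579, -0.164417, +0.979358]
β = atan2(√(R₁₃²+R₂₃²), R₃₃) = 0.203536; α = atan2(R₂₃, R₁₃) mod 2π = 2.270418; γ = atan2(R₃₂, −R₃₁) mod 2π = 5.333196
d^2_{-1,1}(β=0.2035) via the finite sum:
Half-angle: c=0.994826, s=0.101592. N=√(1·6·6·1)=6.000000
k∈{2,3} keeps every argument non-negative
  k=2: (−1)^0·6.0000/(2)·0.9948^2·0.1016^2 = +0.030643
  k=3: (−1)^1·6.0000/(6)·0.9948^0·0.1016^4 = -0.000107
d^2_{-1,1}(0.2035) = +0.030643 -0.000107 = +0.030537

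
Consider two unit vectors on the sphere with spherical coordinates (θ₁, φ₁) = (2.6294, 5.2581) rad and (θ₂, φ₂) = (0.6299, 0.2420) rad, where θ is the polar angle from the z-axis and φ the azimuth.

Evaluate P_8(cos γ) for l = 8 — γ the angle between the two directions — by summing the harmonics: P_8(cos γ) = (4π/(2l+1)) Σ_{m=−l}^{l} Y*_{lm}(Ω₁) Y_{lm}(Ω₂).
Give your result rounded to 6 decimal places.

Summing Y*_{l m}(θ₁,φ₁)·Y_{l m}(θ₂,φ₂) over m ∈ [−8, 8]; prefactor 4π/(2·8+1) = 0.739198:
  term(m=-8) = (-0.000010, 0.000008)   from Y*(Ω₁)=(-0.000583, -0.001613), Y(Ω₂)=(-0.002669, -0.006980)
  term(m=-7) = (0.000425, 0.000264)   from Y*(Ω₁)=(-0.007659, 0.009502), Y(Ω₂)=(-0.005039, -0.040693)
  term(m=-6) = (0.001866, -0.007265)   from Y*(Ω₁)=(0.053753, 0.007174), Y(Ω₂)=(0.016393, -0.137344)
  term(m=-5) = (-0.053220, 0.002783)   from Y*(Ω₁)=(-0.067547, -0.154130), Y(Ω₂)=(0.111798, -0.296300)
  term(m=-4) = (0.061040, 0.164178)   from Y*(Ω₁)=(-0.210469, 0.299826), Y(Ω₂)=(0.271087, -0.393878)
  term(m=-3) = (0.156087, -0.121056)   from Y*(Ω₁)=(0.515113, 0.034221), Y(Ω₂)=(0.286139, -0.254017)
  term(m=-2) = (0.018428, 0.012809)   from Y*(Ω₁)=(-0.151677, -0.291791), Y(Ω₂)=(-0.060405, 0.031755)
  term(m=-1) = (-0.027594, 0.088045)   from Y*(Ω₁)=(0.115038, -0.189451), Y(Ω₂)=(-0.404157, 0.099761)
  term(m=+0) = (0.028082, 0.000000)   from Y*(Ω₁)=(-0.417176, -0.000000), Y(Ω₂)=(-0.067314, 0.000000)
  term(m=+1) = (-0.027594, -0.088045)   from Y*(Ω₁)=(-0.115038, -0.189451), Y(Ω₂)=(0.404157, 0.099761)
  term(m=+2) = (0.018428, -0.012809)   from Y*(Ω₁)=(-0.151677, 0.291791), Y(Ω₂)=(-0.060405, -0.031755)
  term(m=+3) = (0.156087, 0.121056)   from Y*(Ω₁)=(-0.515113, 0.034221), Y(Ω₂)=(-0.286139, -0.254017)
  term(m=+4) = (0.061040, -0.164178)   from Y*(Ω₁)=(-0.210469, -0.299826), Y(Ω₂)=(0.271087, 0.393878)
  term(m=+5) = (-0.053220, -0.002783)   from Y*(Ω₁)=(0.067547, -0.154130), Y(Ω₂)=(-0.111798, -0.296300)
  term(m=+6) = (0.001866, 0.007265)   from Y*(Ω₁)=(0.053753, -0.007174), Y(Ω₂)=(0.016393, 0.137344)
  term(m=+7) = (0.000425, -0.000264)   from Y*(Ω₁)=(0.007659, 0.009502), Y(Ω₂)=(0.005039, -0.040693)
  term(m=+8) = (-0.000010, -0.000008)   from Y*(Ω₁)=(-0.000583, 0.001613), Y(Ω₂)=(-0.002669, 0.006980)
Σ over m = (0.342126, -0.000000); ×(4π/17) → (0.252899, -0.000000). Real part: 0.252899

0.252899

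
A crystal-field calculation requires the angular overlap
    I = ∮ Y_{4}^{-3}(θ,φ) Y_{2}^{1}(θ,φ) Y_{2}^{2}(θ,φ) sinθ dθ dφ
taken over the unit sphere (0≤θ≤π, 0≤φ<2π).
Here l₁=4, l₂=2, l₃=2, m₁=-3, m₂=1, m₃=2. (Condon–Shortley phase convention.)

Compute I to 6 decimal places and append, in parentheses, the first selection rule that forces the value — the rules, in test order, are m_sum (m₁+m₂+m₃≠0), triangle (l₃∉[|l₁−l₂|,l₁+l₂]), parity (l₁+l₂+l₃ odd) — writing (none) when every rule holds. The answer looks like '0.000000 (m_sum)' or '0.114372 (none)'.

-0.238414 (none)

m-sum 0 ✓  L=8 even ✓  2≤2≤6 ✓
Π(2lᵢ+1) = 9×5×5 = 225
triangle coeff Δ(4,2,2) = 1/630
Σ_t [2,2]: t=2:+1/16 = 1/16
(3j)²=2/35 [(4 2 2; 0 0 0)], sign=+1
Σ_t [3,3]: t=3:−1/144 = -1/144
(3j)²=1/18 [(4 2 2; -3 1 2)], sign=-1
⇒ 4πI² = 5/7
I = (-1)√(5/7/(4π)) = -0.23841361
No selection rule forces the value: the integral is nonzero (none).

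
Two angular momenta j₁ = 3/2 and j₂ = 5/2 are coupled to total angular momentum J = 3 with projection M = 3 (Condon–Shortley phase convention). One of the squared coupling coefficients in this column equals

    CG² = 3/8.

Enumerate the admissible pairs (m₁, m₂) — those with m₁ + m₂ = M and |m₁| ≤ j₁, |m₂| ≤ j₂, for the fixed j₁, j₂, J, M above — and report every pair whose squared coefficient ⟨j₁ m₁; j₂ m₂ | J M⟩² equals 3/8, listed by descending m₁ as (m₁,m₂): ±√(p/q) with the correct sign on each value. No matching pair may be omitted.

Admissible pairs with m₁+m₂ = M = 3: (1/2,5/2), (3/2,3/2)
  (m₁,m₂)=(3/2,3/2): CG² = 3/8, CG = +√(3/8)   ← matches the target
  (m₁,m₂)=(1/2,5/2): CG² = 5/8, CG = −√(5/8)
Pairs with CG² = 3/8: (3/2,3/2): +√(3/8)

(3/2,3/2): +√(3/8)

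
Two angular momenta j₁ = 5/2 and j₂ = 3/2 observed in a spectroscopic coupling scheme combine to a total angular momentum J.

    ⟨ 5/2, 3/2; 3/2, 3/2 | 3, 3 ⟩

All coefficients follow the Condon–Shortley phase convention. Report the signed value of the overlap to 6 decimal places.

√[7·1!4!2!/8! · 4!1!3!0!6!0!] = √(864)
  +(−1)^1/∏(1,0,0,2,4,0)! = -1/48  (running -1/48)
⟨..|..⟩ = √(864)·(-1/48) = -0.612372

-0.612372  (= −√(3/8))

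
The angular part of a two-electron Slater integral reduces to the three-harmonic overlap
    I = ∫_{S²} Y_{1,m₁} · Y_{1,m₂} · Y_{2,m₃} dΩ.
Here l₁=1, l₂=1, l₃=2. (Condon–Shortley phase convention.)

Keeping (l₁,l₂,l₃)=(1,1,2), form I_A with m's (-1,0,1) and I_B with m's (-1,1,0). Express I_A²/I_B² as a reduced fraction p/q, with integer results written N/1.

Same 1,1,2: normalisation and zero-m 3j drop out of the ratio.
A: Δ: 0! 2! 2! / 5! → 1/30; sum: t=0:+1/2 = 1/2; 3j²(1 1 2; -1 0 1) = Δ·Π!·Σ² = 1/10  (sign -1)
B: Δ: 0! 2! 2! / 5! → 1/30; sum: t=0:+1/4 = 1/4; 3j²(1 1 2; -1 1 0) = Δ·Π!·Σ² = 1/30  (sign +1)
I_A²/I_B² = (1/10)/(1/30) = 3/1

3/1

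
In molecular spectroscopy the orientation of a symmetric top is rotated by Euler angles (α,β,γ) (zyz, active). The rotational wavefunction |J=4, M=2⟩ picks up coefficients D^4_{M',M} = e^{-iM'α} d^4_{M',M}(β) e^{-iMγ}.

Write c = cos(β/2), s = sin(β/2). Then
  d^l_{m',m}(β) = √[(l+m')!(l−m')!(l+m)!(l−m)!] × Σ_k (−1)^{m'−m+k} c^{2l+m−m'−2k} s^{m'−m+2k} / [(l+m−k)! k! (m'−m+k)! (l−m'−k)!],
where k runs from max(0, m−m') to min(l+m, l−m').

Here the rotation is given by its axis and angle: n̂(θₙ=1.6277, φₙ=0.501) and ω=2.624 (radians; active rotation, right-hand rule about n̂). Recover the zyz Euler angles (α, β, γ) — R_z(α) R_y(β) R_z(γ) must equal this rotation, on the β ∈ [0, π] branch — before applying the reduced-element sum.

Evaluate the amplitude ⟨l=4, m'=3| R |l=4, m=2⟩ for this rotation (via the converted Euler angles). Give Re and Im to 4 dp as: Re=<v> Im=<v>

Re=-0.0064 Im=0.0103

Axis–angle → zyz. n̂ = (sinθₙcosφₙ, sinθₙsinφₙ, cosθₙ) = (+0.875683, +0.479525, -0.056873), ω = 2.6240.
R = I cosω + sinω [n̂]ₓ + (1−cosω) n̂n̂ᵀ gives
  R = [+0.564185, +0.812962, +0.144182; +0.756681, -0.439243, -0.484251; -0.330346, +0.382307, -0.862967]
β = atan2(√(R₁₃²+R₂₃²), R₃₃) = 2.611910; α = atan2(R₂₃, R₁₃) mod 2π = 5.001774; γ = atan2(R₃₂, −R₃₁) mod 2π = 0.858181
First d^4_{3,2}(β=2.6119), then the phase factors e^{-i(3)α} and e^{-i(2)γ}:
c=cos(2.611910/2)=0.261756, s=sin(2.611910/2)=0.965134; N=√[5040·1·720·2]=2693.993318
The bounds max(0,m−m')=0 and min(l+m,l−m')=1 give 2 terms
  k=0: (−1)^1·2693.9933/(720)·0.2618^7·0.9651^1 = -0.000304
  k=1: (−1)^2·2693.9933/(240)·0.2618^5·0.9651^3 = +0.012400
d^4_{3,2}(2.6119) = -0.000304 +0.012400 = +0.012096
Phases: e^{-i·(3)·5.0018}=-0.763138-0.646236i, e^{-i·(2)·0.8582}=-0.145053-0.989424i ⇒ D=-0.006395+0.010267i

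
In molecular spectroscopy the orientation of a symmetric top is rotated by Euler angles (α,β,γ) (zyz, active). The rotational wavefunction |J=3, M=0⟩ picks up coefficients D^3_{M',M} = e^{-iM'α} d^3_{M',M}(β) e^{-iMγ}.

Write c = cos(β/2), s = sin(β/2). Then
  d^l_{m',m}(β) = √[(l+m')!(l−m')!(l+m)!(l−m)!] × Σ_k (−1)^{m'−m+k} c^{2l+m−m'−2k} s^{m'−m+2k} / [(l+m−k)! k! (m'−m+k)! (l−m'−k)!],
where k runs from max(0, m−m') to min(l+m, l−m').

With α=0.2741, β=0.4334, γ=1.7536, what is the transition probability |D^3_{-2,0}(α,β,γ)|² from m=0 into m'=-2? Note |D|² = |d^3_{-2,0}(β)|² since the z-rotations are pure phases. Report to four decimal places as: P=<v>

Split into d^3_{-2,0}(β=0.4334) × two z-phases.
With c≡cos(β/2)=0.976612 and s≡sin(β/2)=0.215008, N=[1·120·6·6]^{1/2}=65.726707
Admissible k: 2..3 (factorial args all ≥0)
  k=2: (−1)^0·65.7267/(12)·0.9766^4·0.2150^2 = +0.230334
  k=3: (−1)^1·65.7267/(12)·0.9766^2·0.2150^4 = -0.011164
d^3_{-2,0}(0.4334) = +0.230334 -0.011164 = +0.219170
|D^3_{-2,0}|² = |d^3_{-2,0}(β)|² = (+0.219170)² = 0.048036 (the z-rotation phases have unit modulus)

P=0.0480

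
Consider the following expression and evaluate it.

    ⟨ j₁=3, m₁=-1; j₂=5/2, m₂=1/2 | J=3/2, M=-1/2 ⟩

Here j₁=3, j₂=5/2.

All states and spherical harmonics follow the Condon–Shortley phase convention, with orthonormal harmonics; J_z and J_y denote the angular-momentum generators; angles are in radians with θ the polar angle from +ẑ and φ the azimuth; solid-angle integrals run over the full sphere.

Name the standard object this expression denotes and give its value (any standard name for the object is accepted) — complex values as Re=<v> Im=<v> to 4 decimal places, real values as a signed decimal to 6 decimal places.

Clebsch–Gordan coefficient, −√(1/105) ≈ -0.097590

This is a Clebsch–Gordan (vector-coupling) coefficient.
√[4·4!2!1!/8! · 2!4!3!2!1!2!] = √(192/35)
  +(−1)^2/∏(2,2,2,1,0,0)! = 1/8  (running 1/8)
  +(−1)^3/∏(3,1,1,0,1,1)! = -1/6  (running -1/24)
⟨..|..⟩ = √(192/35)·(-1/24) = -0.097590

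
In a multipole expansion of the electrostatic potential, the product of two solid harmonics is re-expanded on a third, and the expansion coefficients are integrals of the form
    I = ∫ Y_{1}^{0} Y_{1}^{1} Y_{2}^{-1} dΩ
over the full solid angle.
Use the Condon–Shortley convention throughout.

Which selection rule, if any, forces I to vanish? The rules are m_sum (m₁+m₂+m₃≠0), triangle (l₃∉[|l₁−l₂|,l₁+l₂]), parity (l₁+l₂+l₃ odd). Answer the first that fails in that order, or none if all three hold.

m₁+m₂+m₃ = 0 + 1 − 1 = 0  ✓
triangle: |1−1|=0 ≤ l₃=2 ≤ 1+1=2  ✓
parity: l₁+l₂+l₃ = 4 is even  ✓

none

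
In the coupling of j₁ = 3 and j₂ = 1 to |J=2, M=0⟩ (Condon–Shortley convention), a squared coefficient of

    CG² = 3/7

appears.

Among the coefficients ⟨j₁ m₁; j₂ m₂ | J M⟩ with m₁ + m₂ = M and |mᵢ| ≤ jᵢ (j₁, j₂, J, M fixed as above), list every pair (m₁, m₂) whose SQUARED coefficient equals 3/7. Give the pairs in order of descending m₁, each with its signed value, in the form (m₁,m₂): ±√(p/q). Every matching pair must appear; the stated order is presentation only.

Admissible pairs with m₁+m₂ = M = 0: (-1,1), (0,0), (1,-1)
  (m₁,m₂)=(1,-1): CG² = 2/7, CG = +√(2/7)
  (m₁,m₂)=(0,0): CG² = 3/7, CG = −√(3/7)   ← matches the target
  (m₁,m₂)=(-1,1): CG² = 2/7, CG = +√(2/7)
Pairs with CG² = 3/7: (0,0): −√(3/7)

(0,0): −√(3/7)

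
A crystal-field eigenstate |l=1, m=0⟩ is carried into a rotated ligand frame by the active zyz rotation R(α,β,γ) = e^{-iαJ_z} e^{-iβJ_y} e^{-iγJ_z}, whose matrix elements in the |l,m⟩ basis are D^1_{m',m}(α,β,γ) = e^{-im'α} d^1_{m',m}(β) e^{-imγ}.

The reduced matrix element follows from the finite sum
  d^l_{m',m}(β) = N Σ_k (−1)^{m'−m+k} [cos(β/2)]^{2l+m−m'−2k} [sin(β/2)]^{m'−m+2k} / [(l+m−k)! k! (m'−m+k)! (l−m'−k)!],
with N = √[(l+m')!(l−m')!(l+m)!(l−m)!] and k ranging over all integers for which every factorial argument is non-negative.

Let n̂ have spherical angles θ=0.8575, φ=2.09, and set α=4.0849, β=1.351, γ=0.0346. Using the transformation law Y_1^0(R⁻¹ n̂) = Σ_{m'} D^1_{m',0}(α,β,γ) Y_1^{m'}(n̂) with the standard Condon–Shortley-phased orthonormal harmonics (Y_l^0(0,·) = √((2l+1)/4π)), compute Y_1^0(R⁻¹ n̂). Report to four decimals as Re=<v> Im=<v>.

Re=-0.0787 Im=0.0000

Need the full column D^1_{m',0} for m'=−1..1 at α=4.0849, β=1.3510, γ=0.0346.
cos(β/2)=0.780394, sin(β/2)=0.625288
d^1_{-1,0}: single k=1 term ⇒ +0.690095;  D = -0.405164-0.558635i
d^1_{0,0}: k∈[0..1] ⇒ +0.609015 -0.390985 = +0.218031;  D = +0.218031+0.000000i
d^1_{1,0}: single k=0 term ⇒ -0.690095;  D = +0.405164-0.558635i
Y_1^{m'}(θ=0.8575,φ=2.09) and Σ D·Y over m':
  (-0.4052-0.5586i)·(-0.1296-0.2268i)  (+0.2180+0.0000i)·(+0.3197+0.0000i)  (+0.4052-0.5586i)·(+0.1296-0.2268i)
Y_1^0(R⁻¹ n̂) = -0.078681+0.000000i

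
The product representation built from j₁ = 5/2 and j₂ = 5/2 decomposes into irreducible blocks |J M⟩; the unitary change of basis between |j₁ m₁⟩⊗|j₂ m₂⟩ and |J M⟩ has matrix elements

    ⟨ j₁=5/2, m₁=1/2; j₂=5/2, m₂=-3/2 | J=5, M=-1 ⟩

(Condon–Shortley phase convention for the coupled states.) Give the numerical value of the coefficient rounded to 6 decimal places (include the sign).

+0.487950  (= +√(5/21))

triangle: 0!·5!·5!/11! = 14400/39916800
(j±m)!: 3!·2!·1!·4!·4!·6! = 4976640
prefactor² = (2J+1)·Δ·N² = 138240/7
  k=0: +1/(0!·0!·2!·1!·3!·4!) = 1/288
Σ = 1/288  ⇒  CG² = 138240/7·(1/288)² = 5/21
CG = +√(5/21) = +0.487950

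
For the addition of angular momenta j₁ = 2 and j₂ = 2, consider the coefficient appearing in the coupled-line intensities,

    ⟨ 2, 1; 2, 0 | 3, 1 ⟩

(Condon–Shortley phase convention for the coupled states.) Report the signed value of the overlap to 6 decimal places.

√[7·1!3!3!/8! · 3!1!2!2!4!2!] = √(36/5)
  +(−1)^0/∏(0,1,1,2,2,1)! = 1/4  (running 1/4)
  +(−1)^1/∏(1,0,0,1,3,2)! = -1/12  (running 1/6)
⟨..|..⟩ = √(36/5)·(1/6) = +0.447214

+√(1/5) = +0.447214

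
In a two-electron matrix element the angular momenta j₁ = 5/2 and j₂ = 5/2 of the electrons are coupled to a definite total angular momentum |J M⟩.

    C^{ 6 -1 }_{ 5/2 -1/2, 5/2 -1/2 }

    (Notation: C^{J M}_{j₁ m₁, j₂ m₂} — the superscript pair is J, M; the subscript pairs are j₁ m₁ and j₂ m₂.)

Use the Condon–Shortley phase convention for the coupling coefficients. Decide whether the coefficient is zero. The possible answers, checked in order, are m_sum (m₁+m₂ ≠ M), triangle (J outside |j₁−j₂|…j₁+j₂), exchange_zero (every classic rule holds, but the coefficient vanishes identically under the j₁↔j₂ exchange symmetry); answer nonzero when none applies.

m-sum: m₁+m₂ = -1/2+(-1/2) = -1, M = -1  ✓
triangle: need |j₁−j₂| ≤ J ≤ j₁+j₂, i.e. J ∈ [0, 5]; J = 6 is outside ✗ ⇒ coefficient is 0

triangle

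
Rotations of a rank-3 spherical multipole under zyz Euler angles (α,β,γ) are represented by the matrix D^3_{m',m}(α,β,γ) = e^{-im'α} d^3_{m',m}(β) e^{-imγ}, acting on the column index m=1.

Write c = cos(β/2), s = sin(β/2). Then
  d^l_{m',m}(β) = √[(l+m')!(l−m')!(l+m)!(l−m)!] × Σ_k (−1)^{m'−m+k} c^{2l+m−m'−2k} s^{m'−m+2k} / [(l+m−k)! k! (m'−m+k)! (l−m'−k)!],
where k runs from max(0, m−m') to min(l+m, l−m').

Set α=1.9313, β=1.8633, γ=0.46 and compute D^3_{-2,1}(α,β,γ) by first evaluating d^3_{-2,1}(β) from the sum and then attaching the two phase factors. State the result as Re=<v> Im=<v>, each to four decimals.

Re=-0.0636 Im=-0.0170

Split into d^3_{-2,1}(β=1.8633) × two z-phases.
c=cos(1.863300/2)=0.596510, s=sin(1.863300/2)=0.802605; N=√[1·120·24·2]=75.894664
The bounds max(0,m−m')=3 and min(l+m,l−m')=4 give 2 terms
  k=3: (−1)^0·75.8947/(12)·0.5965^3·0.8026^3 = +0.694049
  k=4: (−1)^1·75.8947/(24)·0.5965^1·0.8026^5 = -0.628244
d^3_{-2,1}(1.8633) = +0.694049 -0.628244 = +0.065806
D = (-0.751141-0.660142i)·(+0.065806)·(+0.896052-0.443948i) = -0.063577-0.016981i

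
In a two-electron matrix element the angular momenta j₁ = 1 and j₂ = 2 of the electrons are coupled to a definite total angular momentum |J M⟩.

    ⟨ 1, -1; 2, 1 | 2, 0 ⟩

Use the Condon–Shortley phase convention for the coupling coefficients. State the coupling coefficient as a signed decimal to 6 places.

−√(1/2) ≈ -0.707107

triangle: 1!·1!·3!/6! = 6/720
(j±m)!: 0!·2!·3!·1!·2!·2! = 48
prefactor² = (2J+1)·Δ·N² = 2
  k=1: −1/(1!·0!·1!·2!·0!·1!) = -1/2
Σ = -1/2  ⇒  CG² = 2·(-1/2)² = 1/2
CG = −√(1/2) = -0.707107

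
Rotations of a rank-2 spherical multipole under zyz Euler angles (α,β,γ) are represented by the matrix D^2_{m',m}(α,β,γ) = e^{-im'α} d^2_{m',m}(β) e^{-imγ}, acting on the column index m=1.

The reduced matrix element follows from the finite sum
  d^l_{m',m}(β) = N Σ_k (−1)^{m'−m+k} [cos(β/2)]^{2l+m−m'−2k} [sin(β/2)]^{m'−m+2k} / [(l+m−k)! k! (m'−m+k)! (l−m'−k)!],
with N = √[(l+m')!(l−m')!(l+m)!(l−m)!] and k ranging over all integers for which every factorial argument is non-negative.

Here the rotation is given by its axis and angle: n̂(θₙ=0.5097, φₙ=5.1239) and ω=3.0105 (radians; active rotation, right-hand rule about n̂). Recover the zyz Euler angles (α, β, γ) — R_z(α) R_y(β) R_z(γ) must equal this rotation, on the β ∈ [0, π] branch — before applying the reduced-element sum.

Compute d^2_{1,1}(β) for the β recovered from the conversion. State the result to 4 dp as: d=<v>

Axis–angle → zyz. n̂ = (sinθₙcosφₙ, sinθₙsinφₙ, cosθₙ) = (+0.195164, -0.447183, +0.872891), ω = 3.0105.
R = I cosω + sinω [n̂]ₓ + (1−cosω) n̂n̂ᵀ gives
  R = [-0.915569, -0.287901, +0.280797; -0.059697, -0.593190, -0.802846; +0.397706, -0.751823, +0.525920]
β = atan2(√(R₁₃²+R₂₃²), R₃₃) = 1.017000; α = atan2(R₂₃, R₁₃) mod 2π = 5.048842; γ = atan2(R₃₂, −R₃₁) mod 2π = 4.225820
d^2_{1,1}(β=1.0170) via the finite sum:
With c≡cos(β/2)=0.873476 and s≡sin(β/2)=0.486868, N=[6·1·6·1]^{1/2}=6.000000
k: max(0,(1)−(1))=0 … min(2+(1),2−(1))=1
  k=0: (−1)^0·6.0000/(6)·0.8735^4·0.4869^0 = +0.582108
  k=1: (−1)^1·6.0000/(2)·0.8735^2·0.4869^2 = -0.542556
d^2_{1,1}(1.0170) = +0.582108 -0.542556 = +0.039551

d=0.0396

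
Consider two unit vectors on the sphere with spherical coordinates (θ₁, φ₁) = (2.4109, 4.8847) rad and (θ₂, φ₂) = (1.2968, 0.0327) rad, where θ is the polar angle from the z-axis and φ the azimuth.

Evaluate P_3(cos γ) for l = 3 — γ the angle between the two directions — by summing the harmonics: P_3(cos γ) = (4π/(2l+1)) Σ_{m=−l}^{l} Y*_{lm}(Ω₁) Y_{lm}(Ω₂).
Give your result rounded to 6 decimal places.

Expand P_3 via completeness: Σ_{m} conj(Y_{3,m}) at Ω₁ times Y_{3,m} at Ω₂ —
  m=-3: (-0.06129 + 0.10782j) × (0.37046 - 0.03646j) = -0.01878 + 0.04218j  (running Σ = -0.01878 + 0.04218j)
  m=-2: (0.31906 + 0.11452j) × (0.25574 - 0.01675j) = 0.08351 + 0.02394j  (running Σ = 0.06474 + 0.06612j)
  m=-1: (0.06557 - 0.37674j) × (-0.19713 + 0.00645j) = -0.01050 + 0.07469j  (running Σ = 0.05424 + 0.14081j)
  m=0: (0.06309 + 0.00000j) × (-0.26596 + 0.00000j) = -0.01678 + 0.00000j  (running Σ = 0.03746 + 0.14081j)
  m=1: (-0.06557 - 0.37674j) × (0.19713 + 0.00645j) = -0.01050 - 0.07469j  (running Σ = 0.02697 + 0.06612j)
  m=2: (0.31906 - 0.11452j) × (0.25574 + 0.01675j) = 0.08351 - 0.02394j  (running Σ = 0.11048 + 0.04218j)
  m=3: (0.06129 + 0.10782j) × (-0.37046 - 0.03646j) = -0.01878 - 0.04218j  (running Σ = 0.09170 + 0.00000j)
Total Σ_m = 0.09170 + 0.00000j. Multiply by 1.795196: 0.16462 + 0.00000j. P_3(cos γ) = 0.164624

0.164624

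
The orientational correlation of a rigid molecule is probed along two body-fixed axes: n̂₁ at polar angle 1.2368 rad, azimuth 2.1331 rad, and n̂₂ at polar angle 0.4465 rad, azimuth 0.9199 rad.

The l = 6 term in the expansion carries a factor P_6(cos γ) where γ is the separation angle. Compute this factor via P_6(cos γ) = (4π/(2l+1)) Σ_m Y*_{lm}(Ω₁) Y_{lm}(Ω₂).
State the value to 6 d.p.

Summing Y*_{l m}(θ₁,φ₁)·Y_{l m}(θ₂,φ₂) over m ∈ [−6, 6]; prefactor 4π/(2·6+1) = 0.966644:
  m=-6: Y*=+0.334255+0.079050i  Y=+0.002262+0.002166i  product +0.000585+0.000903i
  m=-5: Y*=-0.133816-0.390581i  Y=-0.002553+0.022516i  product +0.009136-0.002016i
  m=-4: Y*=-0.032486+0.040303i  Y=-0.084673+0.050526i  product +0.000714-0.005054i
  m=-3: Y*=-0.325119-0.037922i  Y=-0.261145-0.104878i  product +0.080926+0.044001i
  m=-2: Y*=+0.069405+0.145089i  Y=-0.132304-0.479909i  product +0.060447-0.052504i
  m=-1: Y*=-0.146735+0.232852i  Y=+0.236705-0.310792i  product +0.037636+0.100721i
  m=+0: Y*=+0.186432-0.000000i  Y=-0.233985+0.000000i  product -0.043622+0.000000i
  m=+1: Y*=+0.146735+0.232852i  Y=-0.236705-0.310792i  product +0.037636-0.100721i
  m=+2: Y*=+0.069405-0.145089i  Y=-0.132304+0.479909i  product +0.060447+0.052504i
  m=+3: Y*=+0.325119-0.037922i  Y=+0.261145-0.104878i  product +0.080926-0.044001i
  m=+4: Y*=-0.032486-0.040303i  Y=-0.084673-0.050526i  product +0.000714+0.005054i
  m=+5: Y*=+0.133816-0.390581i  Y=+0.002553+0.022516i  product +0.009136+0.002016i
  m=+6: Y*=+0.334255-0.079050i  Y=+0.002262-0.002166i  product +0.000585-0.000903i
Σ over m = +0.335265+0.000000i; ×(4π/13) → +0.324082+0.000000i. Real part: 0.324082

0.324082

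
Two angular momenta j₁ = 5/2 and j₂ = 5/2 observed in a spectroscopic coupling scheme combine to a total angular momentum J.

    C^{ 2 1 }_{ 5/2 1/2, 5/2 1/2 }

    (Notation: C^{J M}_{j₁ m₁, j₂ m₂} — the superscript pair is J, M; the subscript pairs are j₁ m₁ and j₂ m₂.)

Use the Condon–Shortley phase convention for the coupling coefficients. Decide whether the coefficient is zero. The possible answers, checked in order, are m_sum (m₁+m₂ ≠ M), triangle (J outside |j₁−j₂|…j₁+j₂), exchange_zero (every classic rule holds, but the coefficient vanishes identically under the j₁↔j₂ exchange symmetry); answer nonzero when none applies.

m-sum: m₁+m₂ = 1/2+1/2 = 1, M = 1  ✓
triangle: |j₁−j₂| = 0 ≤ J = 2 ≤ j₁+j₂ = 5  ✓
exchange: j₁=j₂ and m₁=m₂, and (−1)^(j₁+j₂−J) = (−1)^3 = −1 forces ⟨j₁m₁;j₂m₂|JM⟩ = −⟨j₂m₂;j₁m₁|JM⟩ = −⟨j₁m₁;j₂m₂|JM⟩ ⇒ the coefficient vanishes identically
Racah sum check: Σ_k collapses to 0 ⇒ CG = 0

exchange_zero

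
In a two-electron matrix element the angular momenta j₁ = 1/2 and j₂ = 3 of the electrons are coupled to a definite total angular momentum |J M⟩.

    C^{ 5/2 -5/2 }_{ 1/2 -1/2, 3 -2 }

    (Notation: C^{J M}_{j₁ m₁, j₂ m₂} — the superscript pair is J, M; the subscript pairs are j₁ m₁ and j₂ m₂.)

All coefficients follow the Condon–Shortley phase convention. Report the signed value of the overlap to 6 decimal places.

triangle: 1!·0!·5!/7! = 120/5040
(j±m)!: 0!·1!·1!·5!·0!·5! = 14400
prefactor² = (2J+1)·Δ·N² = 14400/7
  k=1: −1/(1!·0!·0!·0!·0!·5!) = -1/120
Σ = -1/120  ⇒  CG² = 14400/7·(-1/120)² = 1/7
CG = −√(1/7) = -0.377964

-0.377964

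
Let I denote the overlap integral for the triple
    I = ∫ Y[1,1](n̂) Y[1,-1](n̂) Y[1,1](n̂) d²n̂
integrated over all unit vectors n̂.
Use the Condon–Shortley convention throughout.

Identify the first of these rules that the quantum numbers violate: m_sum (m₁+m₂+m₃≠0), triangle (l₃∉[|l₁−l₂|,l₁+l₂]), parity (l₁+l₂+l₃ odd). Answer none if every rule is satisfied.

Σmᵢ = 1  ✗
l₃∈[|l₁−l₂|,l₁+l₂]=[0,2], have l₃=1
Σlᵢ = 3 ⇒ odd

m_sum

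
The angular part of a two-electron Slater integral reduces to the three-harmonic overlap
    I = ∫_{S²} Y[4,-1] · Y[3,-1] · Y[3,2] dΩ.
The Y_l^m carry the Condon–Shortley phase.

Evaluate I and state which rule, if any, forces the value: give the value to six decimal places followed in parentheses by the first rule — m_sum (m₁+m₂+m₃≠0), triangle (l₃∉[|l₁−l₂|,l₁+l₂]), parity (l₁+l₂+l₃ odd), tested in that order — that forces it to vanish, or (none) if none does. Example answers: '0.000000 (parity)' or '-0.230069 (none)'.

0.145070 (none)

m-sum 0 ✓  L=10 even ✓  1≤3≤7 ✓
Π(2lᵢ+1) = 9×7×7 = 441
triangle coeff Δ(4,3,3) = 1/34650
Σ_t [1,3]: t=1:−1/72 t=2:+1/16 t=3:−1/72 = 5/144
(3j)²=2/77 [(4 3 3; 0 0 0)], sign=-1
Σ_t [1,2]: t=1:−1/144 t=2:+1/48 = 1/72
(3j)²=16/693 [(4 3 3; -1 -1 2)], sign=-1
⇒ 4πI² = 32/121
I = (+1)√(32/121/(4π)) = 0.14506992
No selection rule forces the value: the integral is nonzero (none).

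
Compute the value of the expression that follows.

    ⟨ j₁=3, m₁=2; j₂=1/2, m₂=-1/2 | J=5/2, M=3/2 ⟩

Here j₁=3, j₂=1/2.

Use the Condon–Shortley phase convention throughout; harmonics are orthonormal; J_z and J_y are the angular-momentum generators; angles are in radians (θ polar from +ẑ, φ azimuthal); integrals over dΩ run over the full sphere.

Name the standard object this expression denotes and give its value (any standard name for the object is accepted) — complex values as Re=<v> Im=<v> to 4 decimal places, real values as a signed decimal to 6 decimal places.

This is a Clebsch–Gordan (vector-coupling) coefficient.
√[6·1!5!0!/7! · 5!1!0!1!4!1!] = √(2880/7)
  +(−1)^0/∏(0,1,1,0,4,0)! = 1/24  (running 1/24)
⟨..|..⟩ = √(2880/7)·(1/24) = +0.845154

Clebsch–Gordan coefficient, +√(5/7) ≈ +0.845154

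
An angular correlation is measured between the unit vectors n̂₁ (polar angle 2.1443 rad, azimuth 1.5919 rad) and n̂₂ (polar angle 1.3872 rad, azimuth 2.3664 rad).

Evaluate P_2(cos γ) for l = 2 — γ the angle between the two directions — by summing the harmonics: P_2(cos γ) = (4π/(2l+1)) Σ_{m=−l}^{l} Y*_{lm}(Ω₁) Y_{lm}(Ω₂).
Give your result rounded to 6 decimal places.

-0.137990

Term-by-term m-sum for l=2 (normalisation 4π/5 = 2.513274):
  m=-2: Y*=-0.272316-0.011501i  Y=+0.007621+0.373322i  product +0.002218-0.101749i
  m=-1: Y*=+0.007430-0.352025i  Y=-0.099051-0.097050i  product -0.034900+0.034147i
  m=+0: Y*=-0.036846-0.000000i  Y=-0.283855+0.000000i  product +0.010459+0.000000i
  m=+1: Y*=-0.007430-0.352025i  Y=+0.099051-0.097050i  product -0.034900-0.034147i
  m=+2: Y*=-0.272316+0.011501i  Y=+0.007621-0.373322i  product +0.002218+0.101749i
Total Σ_m = -0.054905+0.000000i. Multiply by 2.513274: -0.137990+0.000000i. P_2(cos γ) = -0.137990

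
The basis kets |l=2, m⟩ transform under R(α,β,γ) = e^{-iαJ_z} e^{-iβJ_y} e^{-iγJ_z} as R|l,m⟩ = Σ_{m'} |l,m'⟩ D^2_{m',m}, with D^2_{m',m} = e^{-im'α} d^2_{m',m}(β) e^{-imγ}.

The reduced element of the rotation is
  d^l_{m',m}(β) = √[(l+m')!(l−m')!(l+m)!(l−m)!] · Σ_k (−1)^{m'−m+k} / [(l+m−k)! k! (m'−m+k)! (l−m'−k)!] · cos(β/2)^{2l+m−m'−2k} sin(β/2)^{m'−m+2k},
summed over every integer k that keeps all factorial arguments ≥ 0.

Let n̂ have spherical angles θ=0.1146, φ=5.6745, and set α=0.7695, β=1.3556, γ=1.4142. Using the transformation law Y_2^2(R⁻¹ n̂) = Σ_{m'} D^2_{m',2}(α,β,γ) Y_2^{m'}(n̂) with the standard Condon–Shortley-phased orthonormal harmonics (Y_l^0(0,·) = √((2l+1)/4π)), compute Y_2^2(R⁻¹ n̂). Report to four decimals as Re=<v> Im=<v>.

Need the full column D^2_{m',2} for m'=−2..2 at α=0.7695, β=1.3556, γ=1.4142.
cos(β/2)=0.778954, sin(β/2)=0.627081
d^2_{-2,2}: single k=4 term ⇒ +0.154630;  D = +0.042940-0.148548i
d^2_{-1,2}: single k=3 term ⇒ +0.384160;  D = -0.180153-0.339300i
d^2_{0,2}: single k=2 term ⇒ +0.584449;  D = -0.556018-0.180067i
d^2_{1,2}: single k=1 term ⇒ +0.592774;  D = -0.532125+0.261198i
d^2_{2,2}: single k=0 term ⇒ +0.368169;  D = -0.124510+0.346477i
Y_2^{m'}(θ=0.1146,φ=5.6745) and Σ D·Y over m':
  (+0.0429-0.1485i)·(+0.0017+0.0047i)  (-0.1802-0.3393i)·(+0.0720+0.0502i)  (-0.5560-0.1801i)·(+0.6184+0.0000i)  (-0.5321+0.2612i)·(-0.0720+0.0502i)  (-0.1245+0.3465i)·(+0.0017-0.0047i)
Y_2^2(R⁻¹ n̂) = -0.312384-0.189194i

Re=-0.3124 Im=-0.1892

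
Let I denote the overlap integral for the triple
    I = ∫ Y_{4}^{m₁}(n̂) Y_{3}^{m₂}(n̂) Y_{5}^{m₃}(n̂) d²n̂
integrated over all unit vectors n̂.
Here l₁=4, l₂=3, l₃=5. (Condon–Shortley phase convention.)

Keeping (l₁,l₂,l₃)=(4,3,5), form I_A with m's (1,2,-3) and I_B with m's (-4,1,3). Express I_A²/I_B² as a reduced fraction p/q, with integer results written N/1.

5/112

Shared (l₁,l₂,l₃)=(4,3,5): N and (l;000)² cancel in I_A²/I_B².
A: Δ = 2!·6!·4!/13! = 1/180180; Racah Σ t=1..2: t=1:−1/1152 t=2:+1/1440 = -1/5760; ⇒ 3j(4 3 5; 1 2 -3)² = 1/858, sgn -1
B: Δ = 2!·6!·4!/13! = 1/180180; Racah Σ t=2..2: t=2:+1/5760 = 1/5760; ⇒ 3j(4 3 5; -4 1 3)² = 56/2145, sgn +1
I_A²/I_B² = (1/858)/(56/2145) = 5/112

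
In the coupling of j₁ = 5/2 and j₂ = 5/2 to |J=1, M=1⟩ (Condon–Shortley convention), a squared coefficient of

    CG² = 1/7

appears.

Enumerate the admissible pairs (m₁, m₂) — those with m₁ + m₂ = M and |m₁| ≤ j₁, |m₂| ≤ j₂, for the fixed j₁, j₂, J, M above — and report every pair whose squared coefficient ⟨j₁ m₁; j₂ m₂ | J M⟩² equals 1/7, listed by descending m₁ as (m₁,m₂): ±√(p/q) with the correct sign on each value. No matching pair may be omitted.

(5/2,-3/2): +√(1/7); (-3/2,5/2): +√(1/7)

Admissible pairs with m₁+m₂ = M = 1: (-3/2,5/2), (-1/2,3/2), (1/2,1/2), (3/2,-1/2), (5/2,-3/2)
  (m₁,m₂)=(5/2,-3/2): CG² = 1/7, CG = +√(1/7)   ← matches the target
  (m₁,m₂)=(3/2,-1/2): CG² = 8/35, CG = −√(8/35)
  (m₁,m₂)=(1/2,1/2): CG² = 9/35, CG = +√(9/35)
  (m₁,m₂)=(-1/2,3/2): CG² = 8/35, CG = −√(8/35)
  (m₁,m₂)=(-3/2,5/2): CG² = 1/7, CG = +√(1/7)   ← matches the target
Pairs with CG² = 1/7: (5/2,-3/2): +√(1/7); (-3/2,5/2): +√(1/7)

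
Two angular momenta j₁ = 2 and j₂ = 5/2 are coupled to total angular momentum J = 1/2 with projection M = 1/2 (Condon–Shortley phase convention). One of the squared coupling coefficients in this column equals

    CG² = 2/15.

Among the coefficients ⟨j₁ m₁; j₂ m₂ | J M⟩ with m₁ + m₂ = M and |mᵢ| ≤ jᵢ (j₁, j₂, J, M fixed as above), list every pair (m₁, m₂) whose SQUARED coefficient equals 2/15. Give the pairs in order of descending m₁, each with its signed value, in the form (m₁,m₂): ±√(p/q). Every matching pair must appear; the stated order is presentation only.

Admissible pairs with m₁+m₂ = M = 1/2: (-2,5/2), (-1,3/2), (0,1/2), (1,-1/2), (2,-3/2)
  (m₁,m₂)=(2,-3/2): CG² = 1/15, CG = +√(1/15)
  (m₁,m₂)=(1,-1/2): CG² = 2/15, CG = −√(2/15)   ← matches the target
  (m₁,m₂)=(0,1/2): CG² = 1/5, CG = +√(1/5)
  (m₁,m₂)=(-1,3/2): CG² = 4/15, CG = −√(4/15)
  (m₁,m₂)=(-2,5/2): CG² = 1/3, CG = +√(1/3)
Pairs with CG² = 2/15: (1,-1/2): −√(2/15)

(1,-1/2): −√(2/15)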